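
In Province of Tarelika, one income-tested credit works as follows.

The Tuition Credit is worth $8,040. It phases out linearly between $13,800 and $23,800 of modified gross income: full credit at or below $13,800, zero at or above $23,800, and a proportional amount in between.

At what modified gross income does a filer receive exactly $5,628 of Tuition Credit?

$5,628 is 5,628/8,040 of the full $8,040, so 2,412/8,040 of the $10,000 range has been used: income = $13,800 + $10,000 × 2,412/8,040 = $16,800.

$16,800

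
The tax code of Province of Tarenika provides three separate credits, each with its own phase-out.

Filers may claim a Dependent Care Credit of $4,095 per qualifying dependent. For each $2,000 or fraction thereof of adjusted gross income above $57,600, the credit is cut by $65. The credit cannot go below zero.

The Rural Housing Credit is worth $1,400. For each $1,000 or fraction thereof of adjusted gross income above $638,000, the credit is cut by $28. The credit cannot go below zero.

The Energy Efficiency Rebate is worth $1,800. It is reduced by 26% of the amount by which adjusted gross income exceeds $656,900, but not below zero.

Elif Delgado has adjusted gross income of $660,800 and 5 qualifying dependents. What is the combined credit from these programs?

$2,387

Dependent Care Credit: base = 5 × $4,095 = $20,475. income exceeds $57,600 by $603,200, which is 302 full-or-partial $2,000 increments; reduction = 302 × $65 = $19,630, leaving $845.
Rural Housing Credit: income exceeds $638,000 by $22,800, which is 23 full-or-partial $1,000 increments; reduction = 23 × $28 = $644, leaving $756.
Energy Efficiency Rebate: 26% of the $3,900 excess over $656,900 is $1,014; credit = $1,800 − $1,014 = $786.
Total: $845 + $756 + $786 = $2,387.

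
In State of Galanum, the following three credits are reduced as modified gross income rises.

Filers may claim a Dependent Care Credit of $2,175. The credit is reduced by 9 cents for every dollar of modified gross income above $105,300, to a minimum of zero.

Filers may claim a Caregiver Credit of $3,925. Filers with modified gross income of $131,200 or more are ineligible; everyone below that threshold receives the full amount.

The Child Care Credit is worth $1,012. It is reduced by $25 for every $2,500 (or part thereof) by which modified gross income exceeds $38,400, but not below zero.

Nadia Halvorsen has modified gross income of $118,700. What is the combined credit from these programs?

Dependent Care Credit: 9% of the $13,400 excess over $105,300 is $1,206; credit = $2,175 − $1,206 = $969.
Caregiver Credit: $118,700 is below the $131,200 cutoff, so the full $3,925 applies.
Child Care Credit: income exceeds $38,400 by $80,300, which is 33 full-or-partial $2,500 increments; reduction = 33 × $25 = $825, leaving $187.
Total: $969 + $3,925 + $187 = $5,081.

$5,081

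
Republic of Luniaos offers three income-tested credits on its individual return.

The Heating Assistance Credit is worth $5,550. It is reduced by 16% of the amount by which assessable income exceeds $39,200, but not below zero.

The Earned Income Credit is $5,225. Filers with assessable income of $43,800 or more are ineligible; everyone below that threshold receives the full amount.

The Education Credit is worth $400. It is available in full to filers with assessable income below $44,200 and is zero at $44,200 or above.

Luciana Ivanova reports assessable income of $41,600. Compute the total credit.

Heating Assistance Credit: 16% of the $2,400 excess over $39,200 is $384; credit = $5,550 − $384 = $5,166.
Earned Income Credit: $41,600 is below the $43,800 cutoff, so the full $5,225 applies.
Education Credit: $41,600 is below the $44,200 cutoff, so the full $400 applies.
Total: $5,166 + $5,225 + $400 = $10,791.

$10,791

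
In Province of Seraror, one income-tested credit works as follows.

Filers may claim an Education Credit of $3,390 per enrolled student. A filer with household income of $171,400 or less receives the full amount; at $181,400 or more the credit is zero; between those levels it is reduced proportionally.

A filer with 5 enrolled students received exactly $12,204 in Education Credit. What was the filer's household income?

$174,200

Full credit = 5 × $3,390 = $16,950.
$12,204 is 12,204/16,950 of the full $16,950, so 4,746/16,950 of the $10,000 range has been used: income = $171,400 + $10,000 × 4,746/16,950 = $174,200.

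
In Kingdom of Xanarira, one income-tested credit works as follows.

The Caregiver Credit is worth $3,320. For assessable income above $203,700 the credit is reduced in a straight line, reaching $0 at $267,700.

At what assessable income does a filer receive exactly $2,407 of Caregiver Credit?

$2,407 is 2,407/3,320 of the full $3,320, so 913/3,320 of the $64,000 range has been used: income = $203,700 + $64,000 × 913/3,320 = $221,300.

$221,300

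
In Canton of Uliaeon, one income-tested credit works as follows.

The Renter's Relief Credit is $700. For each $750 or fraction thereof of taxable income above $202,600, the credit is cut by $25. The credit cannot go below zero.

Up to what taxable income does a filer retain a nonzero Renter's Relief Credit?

After 27 increments the reduction is 27 × $25 = $675, leaving $25; one more increment wipes it out. Increment 27 ends at excess 27 × $750 = $20,250, so the highest qualifying income is $202,600 + $20,250 = $222,850.

$222,850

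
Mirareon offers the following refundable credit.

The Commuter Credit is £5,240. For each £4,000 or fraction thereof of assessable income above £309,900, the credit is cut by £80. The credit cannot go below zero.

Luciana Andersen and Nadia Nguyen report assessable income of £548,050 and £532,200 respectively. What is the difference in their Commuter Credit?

£320

Luciana (£548,050): Commuter Credit: income exceeds £309,900 by £238,150, which is 60 full-or-partial £4,000 increments; reduction = 60 × £80 = £4,800, leaving £440.
Nadia (£532,200): Commuter Credit: income exceeds £309,900 by £222,300, which is 56 full-or-partial £4,000 increments; reduction = 56 × £80 = £4,480, leaving £760.
Difference: |£440 − £760| = £320.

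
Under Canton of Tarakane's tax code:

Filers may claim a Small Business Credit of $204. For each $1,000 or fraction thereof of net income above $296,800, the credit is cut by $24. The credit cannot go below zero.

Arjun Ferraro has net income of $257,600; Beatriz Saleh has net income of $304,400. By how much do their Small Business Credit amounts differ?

Arjun ($257,600): Small Business Credit: $257,600 is at or below the $296,800 threshold, so the full $204 applies.
Beatriz ($304,400): Small Business Credit: income exceeds $296,800 by $7,600, which is 8 full-or-partial $1,000 increments; reduction = 8 × $24 = $192, leaving $12.
Difference: |$204 − $12| = $192.

$192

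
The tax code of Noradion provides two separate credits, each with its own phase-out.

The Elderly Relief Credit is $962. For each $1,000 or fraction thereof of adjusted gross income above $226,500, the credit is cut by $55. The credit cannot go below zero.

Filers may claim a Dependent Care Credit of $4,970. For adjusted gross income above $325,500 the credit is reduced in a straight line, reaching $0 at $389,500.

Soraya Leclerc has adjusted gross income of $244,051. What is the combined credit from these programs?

Elderly Relief Credit: income exceeds $226,500 by $17,551 → 18 increments × $55 = $990 ≥ base, so the credit is $0.
Dependent Care Credit: $244,051 is at or below the $325,500 threshold, so the full $4,970 applies.
Total: $0 + $4,970 = $4,970.

$4,970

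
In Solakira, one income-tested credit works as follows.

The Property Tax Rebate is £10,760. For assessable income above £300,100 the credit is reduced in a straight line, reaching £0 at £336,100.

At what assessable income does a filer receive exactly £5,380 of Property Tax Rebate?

£5,380 is 5,380/10,760 of the full £10,760, so 5,380/10,760 of the £36,000 range has been used: income = £300,100 + £36,000 × 5,380/10,760 = £318,100.

£318,100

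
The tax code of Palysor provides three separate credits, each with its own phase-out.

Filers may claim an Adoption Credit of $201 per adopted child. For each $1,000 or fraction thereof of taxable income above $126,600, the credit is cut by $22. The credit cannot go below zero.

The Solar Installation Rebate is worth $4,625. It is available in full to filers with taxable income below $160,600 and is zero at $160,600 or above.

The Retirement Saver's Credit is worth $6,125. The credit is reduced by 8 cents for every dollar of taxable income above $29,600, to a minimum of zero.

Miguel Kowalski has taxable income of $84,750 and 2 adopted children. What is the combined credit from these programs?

Adoption Credit: base = 2 × $201 = $402. $84,750 is at or below the $126,600 threshold, so the full $402 applies.
Solar Installation Rebate: $84,750 is below the $160,600 cutoff, so the full $4,625 applies.
Retirement Saver's Credit: 8% of the $55,150 excess over $29,600 is $4,412; credit = $6,125 − $4,412 = $1,713.
Total: $402 + $4,625 + $1,713 = $6,740.

$6,740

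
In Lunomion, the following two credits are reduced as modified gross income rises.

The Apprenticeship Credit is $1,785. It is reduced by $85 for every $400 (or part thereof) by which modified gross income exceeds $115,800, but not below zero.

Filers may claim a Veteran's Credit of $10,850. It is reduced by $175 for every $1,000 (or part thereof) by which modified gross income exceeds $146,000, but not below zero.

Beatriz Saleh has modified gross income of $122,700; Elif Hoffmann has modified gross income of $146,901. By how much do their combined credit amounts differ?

$430

Beatriz ($122,700): Apprenticeship Credit: income exceeds $115,800 by $6,900, which is 18 full-or-partial $400 increments; reduction = 18 × $85 = $1,530, leaving $255. Veteran's Credit: $122,700 is at or below the $146,000 threshold, so the full $10,850 applies. total $255 + $10,850 = $11,105
Elif ($146,901): Apprenticeship Credit: income exceeds $115,800 by $31,101 → 78 increments × $85 = $6,630 ≥ base, so the credit is $0. Veteran's Credit: income exceeds $146,000 by $901, which is 1 full-or-partial $1,000 increment; reduction = 1 × $175 = $175, leaving $10,675. total $0 + $10,675 = $10,675
Difference: |$11,105 − $10,675| = $430.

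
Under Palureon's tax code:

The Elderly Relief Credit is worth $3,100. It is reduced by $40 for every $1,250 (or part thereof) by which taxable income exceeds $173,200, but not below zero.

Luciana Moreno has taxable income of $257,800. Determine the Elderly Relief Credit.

$380

Elderly Relief Credit: income exceeds $173,200 by $84,600, which is 68 full-or-partial $1,250 increments; reduction = 68 × $40 = $2,720, leaving $380.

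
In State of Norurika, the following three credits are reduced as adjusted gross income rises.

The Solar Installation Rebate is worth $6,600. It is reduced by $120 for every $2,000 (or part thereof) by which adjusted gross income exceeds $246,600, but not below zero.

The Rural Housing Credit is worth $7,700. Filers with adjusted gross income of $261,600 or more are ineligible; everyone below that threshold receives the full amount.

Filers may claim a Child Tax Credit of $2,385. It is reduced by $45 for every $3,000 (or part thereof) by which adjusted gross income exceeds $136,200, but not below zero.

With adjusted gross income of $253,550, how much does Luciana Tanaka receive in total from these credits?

Solar Installation Rebate: income exceeds $246,600 by $6,950, which is 4 full-or-partial $2,000 increments; reduction = 4 × $120 = $480, leaving $6,120.
Rural Housing Credit: $253,550 is below the $261,600 cutoff, so the full $7,700 applies.
Child Tax Credit: income exceeds $136,200 by $117,350, which is 40 full-or-partial $3,000 increments; reduction = 40 × $45 = $1,800, leaving $585.
Total: $6,120 + $7,700 + $585 = $14,405.

$14,405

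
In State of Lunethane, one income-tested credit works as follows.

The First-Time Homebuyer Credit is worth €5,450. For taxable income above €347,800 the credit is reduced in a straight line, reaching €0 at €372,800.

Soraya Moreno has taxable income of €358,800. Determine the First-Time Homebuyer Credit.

€3,052

First-Time Homebuyer Credit: €358,800 is €11,000 into a €25,000 phase-out range, leaving 14,000/25,000 of the credit: €5,450 × 14,000/25,000 = €3,052.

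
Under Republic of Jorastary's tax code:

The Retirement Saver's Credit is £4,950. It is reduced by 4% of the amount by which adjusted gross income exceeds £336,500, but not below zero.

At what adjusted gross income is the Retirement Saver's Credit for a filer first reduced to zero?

£460,250

The credit falls by 4% of each pound above £336,500, so it reaches zero when the excess is £4,950 / 4% = £123,750: income = £336,500 + £123,750 = £460,250.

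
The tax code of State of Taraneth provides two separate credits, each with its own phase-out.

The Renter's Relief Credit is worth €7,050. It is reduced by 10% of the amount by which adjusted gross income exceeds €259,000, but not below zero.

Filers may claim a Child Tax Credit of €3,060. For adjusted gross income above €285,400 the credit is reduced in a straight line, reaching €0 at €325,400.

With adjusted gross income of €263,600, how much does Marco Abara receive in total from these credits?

€9,650

Renter's Relief Credit: 10% of the €4,600 excess over €259,000 is €460; credit = €7,050 − €460 = €6,590.
Child Tax Credit: €263,600 is at or below the €285,400 threshold, so the full €3,060 applies.
Total: €6,590 + €3,060 = €9,650.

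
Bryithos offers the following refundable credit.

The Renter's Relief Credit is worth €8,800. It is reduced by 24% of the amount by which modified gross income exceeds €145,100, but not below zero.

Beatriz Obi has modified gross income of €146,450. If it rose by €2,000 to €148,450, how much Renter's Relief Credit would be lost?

At €146,450 — 24% of the €1,350 excess over €145,100 is €324; credit = €8,800 − €324 = €8,476.
At €148,450 — 24% of the €3,350 excess over €145,100 is €804; credit = €8,800 − €804 = €7,996.
Lost: €8,476 − €7,996 = €480.

€480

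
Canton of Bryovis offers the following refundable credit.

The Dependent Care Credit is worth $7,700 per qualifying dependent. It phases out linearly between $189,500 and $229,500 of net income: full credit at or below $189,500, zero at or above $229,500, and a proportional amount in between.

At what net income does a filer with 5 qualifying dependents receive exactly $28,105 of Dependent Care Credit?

$200,300

Full credit = 5 × $7,700 = $38,500.
$28,105 is 28,105/38,500 of the full $38,500, so 10,395/38,500 of the $40,000 range has been used: income = $189,500 + $40,000 × 10,395/38,500 = $200,300.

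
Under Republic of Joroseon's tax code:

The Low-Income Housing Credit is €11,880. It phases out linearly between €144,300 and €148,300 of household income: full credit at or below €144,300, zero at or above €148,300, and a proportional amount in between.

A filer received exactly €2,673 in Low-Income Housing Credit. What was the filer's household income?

€147,400

€2,673 is 2,673/11,880 of the full €11,880, so 9,207/11,880 of the €4,000 range has been used: income = €144,300 + €4,000 × 9,207/11,880 = €147,400.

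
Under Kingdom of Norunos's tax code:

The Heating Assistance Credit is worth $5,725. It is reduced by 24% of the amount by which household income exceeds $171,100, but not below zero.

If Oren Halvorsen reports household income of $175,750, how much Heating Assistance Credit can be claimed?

Heating Assistance Credit: 24% of the $4,650 excess over $171,100 is $1,116; credit = $5,725 − $1,116 = $4,609.

$4,609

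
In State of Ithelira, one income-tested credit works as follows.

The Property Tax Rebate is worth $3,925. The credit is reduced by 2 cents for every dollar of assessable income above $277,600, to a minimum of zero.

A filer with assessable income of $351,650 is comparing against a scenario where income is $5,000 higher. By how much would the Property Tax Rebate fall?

At $351,650 — 2% of the $74,050 excess over $277,600 is $1,481; credit = $3,925 − $1,481 = $2,444.
At $356,650 — 2% of the $79,050 excess over $277,600 is $1,581; credit = $3,925 − $1,581 = $2,344.
Lost: $2,444 − $2,344 = $100.

$100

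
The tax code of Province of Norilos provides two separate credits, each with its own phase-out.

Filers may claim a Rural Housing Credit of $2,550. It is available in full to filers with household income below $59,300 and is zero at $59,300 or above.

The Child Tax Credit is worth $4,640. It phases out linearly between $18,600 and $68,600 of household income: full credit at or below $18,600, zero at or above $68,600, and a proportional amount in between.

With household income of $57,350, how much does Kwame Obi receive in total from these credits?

Rural Housing Credit: $57,350 is below the $59,300 cutoff, so the full $2,550 applies.
Child Tax Credit: $57,350 is $38,750 into a $50,000 phase-out range, leaving 11,250/50,000 of the credit: $4,640 × 11,250/50,000 = $1,044.
Total: $2,550 + $1,044 = $3,594.

$3,594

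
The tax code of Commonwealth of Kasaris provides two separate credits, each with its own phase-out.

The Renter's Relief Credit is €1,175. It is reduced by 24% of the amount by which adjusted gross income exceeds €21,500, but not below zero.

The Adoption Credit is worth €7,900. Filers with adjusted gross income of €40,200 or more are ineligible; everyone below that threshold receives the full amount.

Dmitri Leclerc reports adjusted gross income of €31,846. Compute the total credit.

€7,900

Renter's Relief Credit: 24% of the €10,346 excess over €21,500 is €2,483.04 ≥ base, so the credit is €0.
Adoption Credit: €31,846 is below the €40,200 cutoff, so the full €7,900 applies.
Total: €0 + €7,900 = €7,900.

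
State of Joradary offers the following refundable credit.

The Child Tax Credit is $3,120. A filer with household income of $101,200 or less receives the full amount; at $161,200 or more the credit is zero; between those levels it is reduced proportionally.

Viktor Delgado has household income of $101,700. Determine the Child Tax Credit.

$3,094

Child Tax Credit: $101,700 is $500 into a $60,000 phase-out range, leaving 59,500/60,000 of the credit: $3,120 × 59,500/60,000 = $3,094.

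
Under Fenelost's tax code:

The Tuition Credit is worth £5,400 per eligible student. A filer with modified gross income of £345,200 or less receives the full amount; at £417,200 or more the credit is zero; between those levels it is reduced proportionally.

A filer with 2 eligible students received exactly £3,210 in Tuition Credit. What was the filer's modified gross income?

£395,800

Full credit = 2 × £5,400 = £10,800.
£3,210 is 3,210/10,800 of the full £10,800, so 7,590/10,800 of the £72,000 range has been used: income = £345,200 + £72,000 × 7,590/10,800 = £395,800.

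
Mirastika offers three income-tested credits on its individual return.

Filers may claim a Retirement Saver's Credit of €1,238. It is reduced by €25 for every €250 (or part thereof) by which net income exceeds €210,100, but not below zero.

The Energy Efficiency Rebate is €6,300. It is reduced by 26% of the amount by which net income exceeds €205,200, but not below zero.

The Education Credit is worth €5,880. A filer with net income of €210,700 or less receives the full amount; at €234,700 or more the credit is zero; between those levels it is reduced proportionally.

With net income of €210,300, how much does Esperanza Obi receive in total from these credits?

€12,067

Retirement Saver's Credit: income exceeds €210,100 by €200, which is 1 full-or-partial €250 increment; reduction = 1 × €25 = €25, leaving €1,213.
Energy Efficiency Rebate: 26% of the €5,100 excess over €205,200 is €1,326; credit = €6,300 − €1,326 = €4,974.
Education Credit: €210,300 is at or below the €210,700 threshold, so the full €5,880 applies.
Total: €1,213 + €4,974 + €5,880 = €12,067.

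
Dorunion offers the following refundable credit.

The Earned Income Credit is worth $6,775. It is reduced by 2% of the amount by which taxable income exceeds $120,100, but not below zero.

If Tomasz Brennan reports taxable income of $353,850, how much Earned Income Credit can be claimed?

$2,100

Earned Income Credit: 2% of the $233,750 excess over $120,100 is $4,675; credit = $6,775 − $4,675 = $2,100.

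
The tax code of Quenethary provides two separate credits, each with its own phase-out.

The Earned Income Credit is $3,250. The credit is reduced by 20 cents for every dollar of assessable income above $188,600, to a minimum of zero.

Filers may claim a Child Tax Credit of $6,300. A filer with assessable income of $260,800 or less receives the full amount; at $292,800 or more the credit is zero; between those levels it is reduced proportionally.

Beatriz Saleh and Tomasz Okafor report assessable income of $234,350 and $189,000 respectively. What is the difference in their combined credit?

$3,170

Beatriz ($234,350): Earned Income Credit: 20% of the $45,750 excess over $188,600 is $9,150 ≥ base, so the credit is $0. Child Tax Credit: $234,350 is at or below the $260,800 threshold, so the full $6,300 applies. total $0 + $6,300 = $6,300
Tomasz ($189,000): Earned Income Credit: 20% of the $400 excess over $188,600 is $80; credit = $3,250 − $80 = $3,170. Child Tax Credit: $189,000 is at or below the $260,800 threshold, so the full $6,300 applies. total $3,170 + $6,300 = $9,470
Difference: |$6,300 − $9,470| = $3,170.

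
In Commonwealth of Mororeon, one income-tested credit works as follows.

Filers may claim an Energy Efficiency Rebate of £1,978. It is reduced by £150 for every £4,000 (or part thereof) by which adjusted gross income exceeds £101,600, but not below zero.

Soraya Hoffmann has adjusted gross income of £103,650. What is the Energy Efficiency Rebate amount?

Energy Efficiency Rebate: income exceeds £101,600 by £2,050, which is 1 full-or-partial £4,000 increment; reduction = 1 × £150 = £150, leaving £1,828.

£1,828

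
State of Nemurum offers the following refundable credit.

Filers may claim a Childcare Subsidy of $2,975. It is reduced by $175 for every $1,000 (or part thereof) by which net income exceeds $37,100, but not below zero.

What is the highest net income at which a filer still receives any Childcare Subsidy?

After 16 increments the reduction is 16 × $175 = $2,800, leaving $175; one more increment wipes it out. Increment 16 ends at excess 16 × $1,000 = $16,000, so the highest qualifying income is $37,100 + $16,000 = $53,100.

$53,100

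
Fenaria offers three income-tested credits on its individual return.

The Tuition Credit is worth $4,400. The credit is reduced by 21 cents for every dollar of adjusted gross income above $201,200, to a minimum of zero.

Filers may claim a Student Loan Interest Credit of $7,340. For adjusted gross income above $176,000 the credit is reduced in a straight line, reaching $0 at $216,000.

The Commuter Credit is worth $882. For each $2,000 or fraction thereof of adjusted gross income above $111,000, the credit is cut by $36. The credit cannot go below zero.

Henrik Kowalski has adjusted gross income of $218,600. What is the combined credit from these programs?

$746

Tuition Credit: 21% of the $17,400 excess over $201,200 is $3,654; credit = $4,400 − $3,654 = $746.
Student Loan Interest Credit: $218,600 is at or above $216,000, so the credit is $0.
Commuter Credit: income exceeds $111,000 by $107,600 → 54 increments × $36 = $1,944 ≥ base, so the credit is $0.
Total: $746 + $0 + $0 = $746.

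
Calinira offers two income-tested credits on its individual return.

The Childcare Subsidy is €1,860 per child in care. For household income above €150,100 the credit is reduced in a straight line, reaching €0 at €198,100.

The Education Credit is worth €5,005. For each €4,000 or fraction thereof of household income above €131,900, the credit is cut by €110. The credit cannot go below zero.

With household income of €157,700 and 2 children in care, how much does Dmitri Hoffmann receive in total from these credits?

€7,366

Childcare Subsidy: base = 2 × €1,860 = €3,720. €157,700 is €7,600 into a €48,000 phase-out range, leaving 40,400/48,000 of the credit: €3,720 × 40,400/48,000 = €3,131.
Education Credit: income exceeds €131,900 by €25,800, which is 7 full-or-partial €4,000 increments; reduction = 7 × €110 = €770, leaving €4,235.
Total: €3,131 + €4,235 = €7,366.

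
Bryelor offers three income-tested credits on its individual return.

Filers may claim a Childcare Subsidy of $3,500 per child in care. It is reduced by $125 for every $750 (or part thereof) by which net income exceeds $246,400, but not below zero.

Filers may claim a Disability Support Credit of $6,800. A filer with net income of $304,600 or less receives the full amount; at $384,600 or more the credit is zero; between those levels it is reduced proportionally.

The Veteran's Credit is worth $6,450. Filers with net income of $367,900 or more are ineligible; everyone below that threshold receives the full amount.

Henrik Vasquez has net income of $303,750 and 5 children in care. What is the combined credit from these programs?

$21,125

Childcare Subsidy: base = 5 × $3,500 = $17,500. income exceeds $246,400 by $57,350, which is 77 full-or-partial $750 increments; reduction = 77 × $125 = $9,625, leaving $7,875.
Disability Support Credit: $303,750 is at or below the $304,600 threshold, so the full $6,800 applies.
Veteran's Credit: $303,750 is below the $367,900 cutoff, so the full $6,450 applies.
Total: $7,875 + $6,800 + $6,450 = $21,125.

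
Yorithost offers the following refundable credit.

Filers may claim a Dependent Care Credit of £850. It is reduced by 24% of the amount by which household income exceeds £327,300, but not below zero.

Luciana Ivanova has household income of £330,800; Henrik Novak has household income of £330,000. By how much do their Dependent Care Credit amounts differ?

£192

Luciana (£330,800): Dependent Care Credit: 24% of the £3,500 excess over £327,300 is £840; credit = £850 − £840 = £10.
Henrik (£330,000): Dependent Care Credit: 24% of the £2,700 excess over £327,300 is £648; credit = £850 − £648 = £202.
Difference: |£10 − £202| = £192.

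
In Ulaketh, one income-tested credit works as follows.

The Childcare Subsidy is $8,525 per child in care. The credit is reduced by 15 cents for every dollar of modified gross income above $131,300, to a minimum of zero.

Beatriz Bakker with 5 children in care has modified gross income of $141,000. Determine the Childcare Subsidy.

$41,170

Childcare Subsidy: base = 5 × $8,525 = $42,625. 15% of the $9,700 excess over $131,300 is $1,455; credit = $42,625 − $1,455 = $41,170.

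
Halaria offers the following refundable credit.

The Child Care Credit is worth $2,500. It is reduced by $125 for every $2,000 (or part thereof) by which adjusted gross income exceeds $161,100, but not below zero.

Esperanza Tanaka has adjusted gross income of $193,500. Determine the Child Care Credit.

Child Care Credit: income exceeds $161,100 by $32,400, which is 17 full-or-partial $2,000 increments; reduction = 17 × $125 = $2,125, leaving $375.

$375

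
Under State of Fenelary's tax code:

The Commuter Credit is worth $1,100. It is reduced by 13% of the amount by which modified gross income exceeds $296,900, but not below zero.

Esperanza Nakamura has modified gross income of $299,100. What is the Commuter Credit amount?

$814

Commuter Credit: 13% of the $2,200 excess over $296,900 is $286; credit = $1,100 − $286 = $814.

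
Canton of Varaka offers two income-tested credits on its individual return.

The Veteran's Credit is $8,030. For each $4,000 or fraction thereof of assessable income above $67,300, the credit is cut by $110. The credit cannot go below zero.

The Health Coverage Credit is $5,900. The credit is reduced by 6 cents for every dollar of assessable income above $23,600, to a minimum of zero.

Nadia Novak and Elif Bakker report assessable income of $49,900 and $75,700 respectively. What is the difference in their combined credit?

Nadia ($49,900): Veteran's Credit: $49,900 is at or below the $67,300 threshold, so the full $8,030 applies. Health Coverage Credit: 6% of the $26,300 excess over $23,600 is $1,578; credit = $5,900 − $1,578 = $4,322. total $8,030 + $4,322 = $12,352
Elif ($75,700): Veteran's Credit: income exceeds $67,300 by $8,400, which is 3 full-or-partial $4,000 increments; reduction = 3 × $110 = $330, leaving $7,700. Health Coverage Credit: 6% of the $52,100 excess over $23,600 is $3,126; credit = $5,900 − $3,126 = $2,774. total $7,700 + $2,774 = $10,474
Difference: |$12,352 − $10,474| = $1,878.

$1,878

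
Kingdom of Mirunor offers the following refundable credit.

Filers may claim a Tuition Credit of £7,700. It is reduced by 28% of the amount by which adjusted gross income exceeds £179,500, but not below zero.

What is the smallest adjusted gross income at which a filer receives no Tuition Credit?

£207,000

The credit falls by 28% of each pound above £179,500, so it reaches zero when the excess is £7,700 / 28% = £27,500: income = £179,500 + £27,500 = £207,000.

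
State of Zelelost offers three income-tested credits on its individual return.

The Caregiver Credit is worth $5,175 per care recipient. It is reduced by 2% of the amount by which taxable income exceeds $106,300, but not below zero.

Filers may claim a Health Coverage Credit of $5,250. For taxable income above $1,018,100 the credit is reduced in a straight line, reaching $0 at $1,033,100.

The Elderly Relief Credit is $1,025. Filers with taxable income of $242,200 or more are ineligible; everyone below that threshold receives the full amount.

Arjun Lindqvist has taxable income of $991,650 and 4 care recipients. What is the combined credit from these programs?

Caregiver Credit: base = 4 × $5,175 = $20,700. 2% of the $885,350 excess over $106,300 is $17,707; credit = $20,700 − $17,707 = $2,993.
Health Coverage Credit: $991,650 is at or below the $1,018,100 threshold, so the full $5,250 applies.
Elderly Relief Credit: $991,650 meets or exceeds the $242,200 cutoff, so the credit is $0.
Total: $2,993 + $5,250 + $0 = $8,243.

$8,243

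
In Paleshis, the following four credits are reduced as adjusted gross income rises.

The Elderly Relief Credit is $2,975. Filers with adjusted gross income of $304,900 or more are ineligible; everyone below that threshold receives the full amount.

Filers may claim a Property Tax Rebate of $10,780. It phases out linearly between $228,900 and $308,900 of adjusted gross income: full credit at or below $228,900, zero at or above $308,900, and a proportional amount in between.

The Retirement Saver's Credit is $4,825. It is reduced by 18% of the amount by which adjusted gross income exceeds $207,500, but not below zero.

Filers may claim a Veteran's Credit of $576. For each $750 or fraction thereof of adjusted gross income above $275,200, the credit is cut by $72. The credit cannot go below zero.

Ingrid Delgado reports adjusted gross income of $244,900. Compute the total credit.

$12,175

Elderly Relief Credit: $244,900 is below the $304,900 cutoff, so the full $2,975 applies.
Property Tax Rebate: $244,900 is $16,000 into a $80,000 phase-out range, leaving 64,000/80,000 of the credit: $10,780 × 64,000/80,000 = $8,624.
Retirement Saver's Credit: 18% of the $37,400 excess over $207,500 is $6,732 ≥ base, so the credit is $0.
Veteran's Credit: $244,900 is at or below the $275,200 threshold, so the full $576 applies.
Total: $2,975 + $8,624 + $0 + $576 = $12,175.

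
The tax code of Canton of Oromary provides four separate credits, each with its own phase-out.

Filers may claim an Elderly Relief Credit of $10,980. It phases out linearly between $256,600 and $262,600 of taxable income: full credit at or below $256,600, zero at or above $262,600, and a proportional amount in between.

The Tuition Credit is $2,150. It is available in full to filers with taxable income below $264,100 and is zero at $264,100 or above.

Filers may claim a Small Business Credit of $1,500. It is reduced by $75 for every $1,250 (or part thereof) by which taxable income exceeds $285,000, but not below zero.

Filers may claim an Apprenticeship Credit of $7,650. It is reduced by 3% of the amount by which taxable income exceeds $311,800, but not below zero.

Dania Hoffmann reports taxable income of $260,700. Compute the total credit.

$14,777

Elderly Relief Credit: $260,700 is $4,100 into a $6,000 phase-out range, leaving 1,900/6,000 of the credit: $10,980 × 1,900/6,000 = $3,477.
Tuition Credit: $260,700 is below the $264,100 cutoff, so the full $2,150 applies.
Small Business Credit: $260,700 is at or below the $285,000 threshold, so the full $1,500 applies.
Apprenticeship Credit: $260,700 is at or below the $311,800 threshold, so the full $7,650 applies.
Total: $3,477 + $2,150 + $1,500 + $7,650 = $14,777.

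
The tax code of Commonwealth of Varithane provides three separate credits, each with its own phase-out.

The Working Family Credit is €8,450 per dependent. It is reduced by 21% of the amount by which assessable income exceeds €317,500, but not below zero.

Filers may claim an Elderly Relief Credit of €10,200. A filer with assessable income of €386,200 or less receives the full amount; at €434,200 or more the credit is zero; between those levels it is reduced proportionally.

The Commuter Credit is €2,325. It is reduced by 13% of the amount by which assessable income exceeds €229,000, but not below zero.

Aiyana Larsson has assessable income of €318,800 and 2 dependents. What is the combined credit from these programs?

€26,827

Working Family Credit: base = 2 × €8,450 = €16,900. 21% of the €1,300 excess over €317,500 is €273; credit = €16,900 − €273 = €16,627.
Elderly Relief Credit: €318,800 is at or below the €386,200 threshold, so the full €10,200 applies.
Commuter Credit: 13% of the €89,800 excess over €229,000 is €11,674 ≥ base, so the credit is €0.
Total: €16,627 + €10,200 + €0 = €26,827.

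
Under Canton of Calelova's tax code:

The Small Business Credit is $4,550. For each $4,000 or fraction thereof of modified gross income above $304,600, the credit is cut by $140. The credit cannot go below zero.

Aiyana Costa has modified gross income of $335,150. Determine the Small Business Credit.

$3,430

Small Business Credit: income exceeds $304,600 by $30,550, which is 8 full-or-partial $4,000 increments; reduction = 8 × $140 = $1,120, leaving $3,430.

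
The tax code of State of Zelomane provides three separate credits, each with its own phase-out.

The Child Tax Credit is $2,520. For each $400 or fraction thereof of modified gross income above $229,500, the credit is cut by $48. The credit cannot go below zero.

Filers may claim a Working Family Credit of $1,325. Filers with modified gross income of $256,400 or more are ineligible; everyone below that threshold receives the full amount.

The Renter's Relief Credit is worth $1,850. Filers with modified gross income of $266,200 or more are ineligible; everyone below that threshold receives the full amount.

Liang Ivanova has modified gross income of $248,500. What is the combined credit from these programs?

Child Tax Credit: income exceeds $229,500 by $19,000, which is 48 full-or-partial $400 increments; reduction = 48 × $48 = $2,304, leaving $216.
Working Family Credit: $248,500 is below the $256,400 cutoff, so the full $1,325 applies.
Renter's Relief Credit: $248,500 is below the $266,200 cutoff, so the full $1,850 applies.
Total: $216 + $1,325 + $1,850 = $3,391.

$3,391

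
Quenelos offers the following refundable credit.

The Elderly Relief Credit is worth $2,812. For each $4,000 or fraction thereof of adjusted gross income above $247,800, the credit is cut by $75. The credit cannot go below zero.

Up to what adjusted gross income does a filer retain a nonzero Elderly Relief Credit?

After 37 increments the reduction is 37 × $75 = $2,775, leaving $37; one more increment wipes it out. Increment 37 ends at excess 37 × $4,000 = $148,000, so the highest qualifying income is $247,800 + $148,000 = $395,800.

$395,800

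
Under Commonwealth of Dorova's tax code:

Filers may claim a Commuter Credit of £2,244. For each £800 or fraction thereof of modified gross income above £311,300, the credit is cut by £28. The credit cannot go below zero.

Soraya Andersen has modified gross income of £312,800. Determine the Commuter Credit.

£2,188

Commuter Credit: income exceeds £311,300 by £1,500, which is 2 full-or-partial £800 increments; reduction = 2 × £28 = £56, leaving £2,188.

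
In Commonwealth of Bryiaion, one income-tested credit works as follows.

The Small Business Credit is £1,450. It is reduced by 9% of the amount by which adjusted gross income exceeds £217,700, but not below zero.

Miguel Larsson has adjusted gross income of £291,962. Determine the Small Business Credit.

Small Business Credit: 9% of the £74,262 excess over £217,700 is £6,683.58 ≥ base, so the credit is £0.

£0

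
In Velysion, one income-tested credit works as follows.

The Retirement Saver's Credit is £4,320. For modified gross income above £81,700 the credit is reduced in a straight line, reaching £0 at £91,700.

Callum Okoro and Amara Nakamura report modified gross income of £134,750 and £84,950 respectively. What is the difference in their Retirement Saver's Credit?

£2,916

Callum (£134,750): Retirement Saver's Credit: £134,750 is at or above £91,700, so the credit is £0.
Amara (£84,950): Retirement Saver's Credit: £84,950 is £3,250 into a £10,000 phase-out range, leaving 6,750/10,000 of the credit: £4,320 × 6,750/10,000 = £2,916.
Difference: |£0 − £2,916| = £2,916.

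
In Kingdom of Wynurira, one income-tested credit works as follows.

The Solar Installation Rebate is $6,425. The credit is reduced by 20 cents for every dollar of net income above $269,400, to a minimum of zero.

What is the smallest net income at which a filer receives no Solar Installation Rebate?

The credit falls by 20% of each dollar above $269,400, so it reaches zero when the excess is $6,425 / 20% = $32,125: income = $269,400 + $32,125 = $301,525.

$301,525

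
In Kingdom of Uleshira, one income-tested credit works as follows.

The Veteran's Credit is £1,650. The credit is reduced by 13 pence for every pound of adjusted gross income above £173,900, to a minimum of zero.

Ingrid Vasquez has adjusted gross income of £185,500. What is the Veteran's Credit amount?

£142

Veteran's Credit: 13% of the £11,600 excess over £173,900 is £1,508; credit = £1,650 − £1,508 = £142.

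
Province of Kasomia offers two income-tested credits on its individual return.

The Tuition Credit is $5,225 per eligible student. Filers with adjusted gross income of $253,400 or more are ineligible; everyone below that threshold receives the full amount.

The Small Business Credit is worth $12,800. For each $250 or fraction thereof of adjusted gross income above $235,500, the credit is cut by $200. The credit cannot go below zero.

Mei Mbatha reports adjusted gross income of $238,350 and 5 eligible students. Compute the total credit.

$36,525

Tuition Credit: base = 5 × $5,225 = $26,125. $238,350 is below the $253,400 cutoff, so the full $26,125 applies.
Small Business Credit: income exceeds $235,500 by $2,850, which is 12 full-or-partial $250 increments; reduction = 12 × $200 = $2,400, leaving $10,400.
Total: $26,125 + $10,400 = $36,525.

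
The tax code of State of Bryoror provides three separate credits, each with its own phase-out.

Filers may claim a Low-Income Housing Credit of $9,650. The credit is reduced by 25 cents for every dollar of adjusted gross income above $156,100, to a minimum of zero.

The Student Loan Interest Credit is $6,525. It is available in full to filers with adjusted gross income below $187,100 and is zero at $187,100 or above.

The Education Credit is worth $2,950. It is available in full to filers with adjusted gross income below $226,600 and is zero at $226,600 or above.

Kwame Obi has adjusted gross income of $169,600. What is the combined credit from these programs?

Low-Income Housing Credit: 25% of the $13,500 excess over $156,100 is $3,375; credit = $9,650 − $3,375 = $6,275.
Student Loan Interest Credit: $169,600 is below the $187,100 cutoff, so the full $6,525 applies.
Education Credit: $169,600 is below the $226,600 cutoff, so the full $2,950 applies.
Total: $6,275 + $6,525 + $2,950 = $15,750.

$15,750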